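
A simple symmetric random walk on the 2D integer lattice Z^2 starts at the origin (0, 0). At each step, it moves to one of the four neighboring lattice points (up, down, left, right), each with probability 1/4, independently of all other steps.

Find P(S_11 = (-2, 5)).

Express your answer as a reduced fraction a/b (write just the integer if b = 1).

Let h be the number of horizontal steps (so 11-h are vertical). To end at (-2,5) need (h-2)/2 right-steps and ((11-h)+5)/2 up-steps.
Sum over h with 2 ≤ h ≤ 6, h ≡ 0 (mod 2), 11-h ≡ 1 (mod 2):
h=2: C(11,2)·C(2,0)·C(9,7) = 55·1·36 = 1980
h=4: C(11,4)·C(4,1)·C(7,6) = 330·4·7 = 9240
h=6: C(11,6)·C(6,2)·C(5,5) = 462·15·1 = 6930
Total favorable: 18150
Total paths: 4^11 = 4194304
P = 18150/4194304 = 9075/2097152

Answer: 9075/2097152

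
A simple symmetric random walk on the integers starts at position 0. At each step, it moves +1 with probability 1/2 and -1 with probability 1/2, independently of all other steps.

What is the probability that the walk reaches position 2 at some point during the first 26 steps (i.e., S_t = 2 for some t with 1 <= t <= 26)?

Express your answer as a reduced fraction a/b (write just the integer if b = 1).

Answer: 11762641/16777216

Derivation:
Count via complement. Let g(t,s) = #length-t paths at position s with S_1..S_t all ≠ 2.
g(t,s) = g(t-1,s-1) + g(t-1,s+1) for s ≠ 2; g(t,2) = 0.
t=0: g(0,0)=1
t=1: g(1,-1)=1 g(1,1)=1
t=2: g(2,-2)=1 g(2,0)=2
t=3: g(3,-3)=1 g(3,-1)=3 g(3,1)=2
t=4: g(4,-4)=1 g(4,-2)=4 g(4,0)=5
t=5: g(5,-5)=1 g(5,-3)=5 g(5,-1)=9 g(5,1)=5
t=6: g(6,-6)=1 g(6,-4)=6 g(6,-2)=14 g(6,0)=14
t=7: g(7,-7)=1 g(7,-5)=7 g(7,-3)=20 g(7,-1)=28 g(7,1)=14
t=8: g(8,-8)=1 g(8,-6)=8 g(8,-4)=27 g(8,-2)=48 g(8,0)=42
t=9: g(9,-9)=1 g(9,-7)=9 g(9,-5)=35 g(9,-3)=75 g(9,-1)=90 g(9,1)=42
t=10: g(10,-10)=1 g(10,-8)=10 g(10,-6)=44 g(10,-4)=110 g(10,-2)=165 g(10,0)=132
t=11: g(11,-11)=1 g(11,-9)=11 g(11,-7)=54 g(11,-5)=154 g(11,-3)=275 g(11,-1)=297 g(11,1)=132
t=12: g(12,-12)=1 g(12,-10)=12 g(12,-8)=65 g(12,-6)=208 g(12,-4)=429 g(12,-2)=572 g(12,0)=429
t=13: g(13,-13)=1 g(13,-11)=13 g(13,-9)=77 g(13,-7)=273 g(13,-5)=637 g(13,-3)=1001 g(13,-1)=1001 g(13,1)=429
t=14: g(14,-14)=1 g(14,-12)=14 g(14,-10)=90 g(14,-8)=350 g(14,-6)=910 g(14,-4)=1638 g(14,-2)=2002 g(14,0)=1430
t=15: g(15,-15)=1 g(15,-13)=15 g(15,-11)=104 g(15,-9)=440 g(15,-7)=1260 g(15,-5)=2548 g(15,-3)=3640 g(15,-1)=3432 g(15,1)=1430
t=16: g(16,-16)=1 g(16,-14)=16 g(16,-12)=119 g(16,-10)=544 g(16,-8)=1700 g(16,-6)=3808 g(16,-4)=6188 g(16,-2)=7072 g(16,0)=4862
t=17: g(17,-17)=1 g(17,-15)=17 g(17,-13)=135 g(17,-11)=663 g(17,-9)=2244 g(17,-7)=5508 g(17,-5)=9996 g(17,-3)=13260 g(17,-1)=11934 g(17,1)=4862
t=18: g(18,-18)=1 g(18,-16)=18 g(18,-14)=152 g(18,-12)=798 g(18,-10)=2907 g(18,-8)=7752 g(18,-6)=15504 g(18,-4)=23256 g(18,-2)=25194 g(18,0)=16796
t=19: g(19,-19)=1 g(19,-17)=19 g(19,-15)=170 g(19,-13)=950 g(19,-11)=3705 g(19,-9)=10659 g(19,-7)=23256 g(19,-5)=38760 g(19,-3)=48450 g(19,-1)=41990 g(19,1)=16796
t=20: g(20,-20)=1 g(20,-18)=20 g(20,-16)=189 g(20,-14)=1120 g(20,-12)=4655 g(20,-10)=14364 g(20,-8)=33915 g(20,-6)=62016 g(20,-4)=87210 g(20,-2)=90440 g(20,0)=58786
t=21: g(21,-21)=1 g(21,-19)=21 g(21,-17)=209 g(21,-15)=1309 g(21,-13)=5775 g(21,-11)=19019 g(21,-9)=48279 g(21,-7)=95931 g(21,-5)=149226 g(21,-3)=177650 g(21,-1)=149226 g(21,1)=58786
t=22: g(22,-22)=1 g(22,-20)=22 g(22,-18)=230 g(22,-16)=1518 g(22,-14)=7084 g(22,-12)=24794 g(22,-10)=67298 g(22,-8)=144210 g(22,-6)=245157 g(22,-4)=326876 g(22,-2)=326876 g(22,0)=208012
t=23: g(23,-23)=1 g(23,-21)=23 g(23,-19)=252 g(23,-17)=1748 g(23,-15)=8602 g(23,-13)=31878 g(23,-11)=92092 g(23,-9)=211508 g(23,-7)=389367 g(23,-5)=572033 g(23,-3)=653752 g(23,-1)=534888 g(23,1)=208012
t=24: g(24,-24)=1 g(24,-22)=24 g(24,-20)=275 g(24,-18)=2000 g(24,-16)=10350 g(24,-14)=40480 g(24,-12)=123970 g(24,-10)=303600 g(24,-8)=600875 g(24,-6)=961400 g(24,-4)=1225785 g(24,-2)=1188640 g(24,0)=742900
t=25: g(25,-25)=1 g(25,-23)=25 g(25,-21)=299 g(25,-19)=2275 g(25,-17)=12350 g(25,-15)=50830 g(25,-13)=164450 g(25,-11)=427570 g(25,-9)=904475 g(25,-7)=1562275 g(25,-5)=2187185 g(25,-3)=2414425 g(25,-1)=1931540 g(25,1)=742900
t=26: g(26,-26)=1 g(26,-24)=26 g(26,-22)=324 g(26,-20)=2574 g(26,-18)=14625 g(26,-16)=63180 g(26,-14)=215280 g(26,-12)=592020 g(26,-10)=1332045 g(26,-8)=2466750 g(26,-6)=3749460 g(26,-4)=4601610 g(26,-2)=4345965 g(26,0)=2674440
Paths never hitting 2: Σ_s g(26,s) = 20058300
Paths hitting 2: 2^26 - 20058300 = 47050564
P = 47050564/67108864 = 11762641/16777216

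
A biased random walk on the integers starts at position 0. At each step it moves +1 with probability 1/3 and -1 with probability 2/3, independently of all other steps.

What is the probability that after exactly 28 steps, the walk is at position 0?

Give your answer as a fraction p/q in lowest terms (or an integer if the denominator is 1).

To be at 0 after 28 steps: need exactly 14 steps of +1 and 14 of -1.
Number of such sequences: C(28,14) = 40116600
Each has probability (1/3)^14 · (2/3)^14 = 16384/22876792454961
P = 40116600 · 16384/22876792454961 = 24343347200/847288609443

Answer: 24343347200/847288609443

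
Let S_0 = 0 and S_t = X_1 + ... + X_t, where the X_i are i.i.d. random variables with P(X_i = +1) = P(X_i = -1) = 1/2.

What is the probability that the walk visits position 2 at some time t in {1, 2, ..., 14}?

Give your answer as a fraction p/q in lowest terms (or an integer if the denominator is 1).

Count via complement. Let g(t,s) = #length-t paths at position s with S_1..S_t all ≠ 2.
g(t,s) = g(t-1,s-1) + g(t-1,s+1) for s ≠ 2; g(t,2) = 0.
t=0: g(0,0)=1
t=1: g(1,-1)=1 g(1,1)=1
t=2: g(2,-2)=1 g(2,0)=2
t=3: g(3,-3)=1 g(3,-1)=3 g(3,1)=2
t=4: g(4,-4)=1 g(4,-2)=4 g(4,0)=5
t=5: g(5,-5)=1 g(5,-3)=5 g(5,-1)=9 g(5,1)=5
t=6: g(6,-6)=1 g(6,-4)=6 g(6,-2)=14 g(6,0)=14
t=7: g(7,-7)=1 g(7,-5)=7 g(7,-3)=20 g(7,-1)=28 g(7,1)=14
t=8: g(8,-8)=1 g(8,-6)=8 g(8,-4)=27 g(8,-2)=48 g(8,0)=42
t=9: g(9,-9)=1 g(9,-7)=9 g(9,-5)=35 g(9,-3)=75 g(9,-1)=90 g(9,1)=42
t=10: g(10,-10)=1 g(10,-8)=10 g(10,-6)=44 g(10,-4)=110 g(10,-2)=165 g(10,0)=132
t=11: g(11,-11)=1 g(11,-9)=11 g(11,-7)=54 g(11,-5)=154 g(11,-3)=275 g(11,-1)=297 g(11,1)=132
t=12: g(12,-12)=1 g(12,-10)=12 g(12,-8)=65 g(12,-6)=208 g(12,-4)=429 g(12,-2)=572 g(12,0)=429
t=13: g(13,-13)=1 g(13,-11)=13 g(13,-9)=77 g(13,-7)=273 g(13,-5)=637 g(13,-3)=1001 g(13,-1)=1001 g(13,1)=429
t=14: g(14,-14)=1 g(14,-12)=14 g(14,-10)=90 g(14,-8)=350 g(14,-6)=910 g(14,-4)=1638 g(14,-2)=2002 g(14,0)=1430
Paths never hitting 2: Σ_s g(14,s) = 6435
Paths hitting 2: 2^14 - 6435 = 9949
P = 9949/16384 = 9949/16384

Answer: 9949/16384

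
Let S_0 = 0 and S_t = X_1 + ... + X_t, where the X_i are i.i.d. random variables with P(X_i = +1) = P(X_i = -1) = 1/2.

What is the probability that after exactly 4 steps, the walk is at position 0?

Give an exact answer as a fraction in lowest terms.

Answer: 3/8

Derivation:
To return to 0 after 4 steps: need exactly 2 steps of +1 and 2 of -1.
Favorable paths: C(4,2) = 6
Total paths: 2^4 = 16
P = 6/16 = 3/8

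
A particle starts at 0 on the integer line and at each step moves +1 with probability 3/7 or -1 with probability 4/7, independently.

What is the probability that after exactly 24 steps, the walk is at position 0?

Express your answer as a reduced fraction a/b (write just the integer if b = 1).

To be at 0 after 24 steps: need exactly 12 steps of +1 and 12 of -1.
Number of such sequences: C(24,12) = 2704156
Each has probability (3/7)^12 · (4/7)^12 = 8916100448256/191581231380566414401
P = 2704156 · 8916100448256/191581231380566414401 = 3444360931964878848/27368747340080916343

Answer: 3444360931964878848/27368747340080916343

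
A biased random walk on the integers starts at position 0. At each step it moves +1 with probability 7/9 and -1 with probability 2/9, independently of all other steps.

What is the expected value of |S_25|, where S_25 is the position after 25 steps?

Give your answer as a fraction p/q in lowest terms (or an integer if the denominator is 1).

Answer: 1108138513447079151397525/79766443076872509863361

Derivation:
S_25 takes values m ≡ 1 (mod 2) with |m| ≤ 25; P(S_25=m) = C(25,(25+m)/2) · (7/9)^((25+m)/2) · (2/9)^((25-m)/2).
Distribution: P(S=-25)=33554432/717897987691852588770249, P(S=-23)=2936012800/717897987691852588770249, P(S=-21)=41104179200/239299329230617529590083, P(S=-19)=3308886425600/717897987691852588770249, P(S=-17)=63696063692800/717897987691852588770249, P(S=-15)=312110712094720/239299329230617529590083, P(S=-13)=10923874923315200/717897987691852588770249, P(S=-11)=103776811771494400/717897987691852588770249, P(S=-9)=90804710300057600/79766443076872509863361, P(S=-7)=5402880262853427200/717897987691852588770249, P(S=-5)=30256129471979192320/717897987691852588770249, P(S=-3)=48134751432694169600/239299329230617529590083, P(S=-1)=589650705050503577600/717897987691852588770249, P(S=1)=2063777467676762521600/717897987691852588770249, P(S=3)=2063777467676762521600/239299329230617529590083, P(S=5)=15891086501111071416320/717897987691852588770249, P(S=7)=34761751721180468723200/717897987691852588770249, P(S=9)=7156831236713625913600/79766443076872509863361, P(S=11)=100195637313990762790400/717897987691852588770249, P(S=13)=129199637589093352019200/717897987691852588770249, P(S=15)=45219873156182673206720/239299329230617529590083, P(S=17)=113049682890456683016800/717897987691852588770249, P(S=19)=71940707293926980101600/717897987691852588770249, P(S=21)=10947498936032366537200/239299329230617529590083, P(S=23)=9579061569028320720050/717897987691852588770249, P(S=25)=1341068619663964900807/717897987691852588770249
E[|S_25|] = Σ_m |m|·P(S_25=m) = 1108138513447079151397525/79766443076872509863361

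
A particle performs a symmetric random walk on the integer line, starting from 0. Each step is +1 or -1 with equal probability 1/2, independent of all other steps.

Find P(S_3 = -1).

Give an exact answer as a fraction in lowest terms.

To reach position -1 after 3 steps: need 1 step of +1 and 2 of -1.
Favorable paths: C(3,1) = 3
Total paths: 2^3 = 8
P = 3/8 = 3/8

Answer: 3/8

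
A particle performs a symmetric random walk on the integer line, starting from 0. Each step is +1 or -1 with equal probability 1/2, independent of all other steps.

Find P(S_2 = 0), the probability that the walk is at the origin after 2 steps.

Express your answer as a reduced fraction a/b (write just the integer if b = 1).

To return to 0 after 2 steps: need exactly 1 step of +1 and 1 of -1.
Favorable paths: C(2,1) = 2
Total paths: 2^2 = 4
P = 2/4 = 1/2

Answer: 1/2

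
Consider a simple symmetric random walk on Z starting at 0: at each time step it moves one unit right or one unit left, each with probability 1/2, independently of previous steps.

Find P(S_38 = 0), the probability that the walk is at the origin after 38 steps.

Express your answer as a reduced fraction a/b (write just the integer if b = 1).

Answer: 4418157975/34359738368

Derivation:
To return to 0 after 38 steps: need exactly 19 steps of +1 and 19 of -1.
Favorable paths: C(38,19) = 35345263800
Total paths: 2^38 = 274877906944
P = 35345263800/274877906944 = 4418157975/34359738368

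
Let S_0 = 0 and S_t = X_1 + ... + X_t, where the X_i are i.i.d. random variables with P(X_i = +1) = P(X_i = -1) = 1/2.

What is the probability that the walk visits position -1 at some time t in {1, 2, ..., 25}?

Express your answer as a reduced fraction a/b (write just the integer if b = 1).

Count via complement. Let g(t,s) = #length-t paths at position s with S_1..S_t all ≠ -1.
g(t,s) = g(t-1,s-1) + g(t-1,s+1) for s ≠ -1; g(t,-1) = 0.
t=0: g(0,0)=1
t=1: g(1,1)=1
t=2: g(2,0)=1 g(2,2)=1
t=3: g(3,1)=2 g(3,3)=1
t=4: g(4,0)=2 g(4,2)=3 g(4,4)=1
t=5: g(5,1)=5 g(5,3)=4 g(5,5)=1
t=6: g(6,0)=5 g(6,2)=9 g(6,4)=5 g(6,6)=1
t=7: g(7,1)=14 g(7,3)=14 g(7,5)=6 g(7,7)=1
t=8: g(8,0)=14 g(8,2)=28 g(8,4)=20 g(8,6)=7 g(8,8)=1
t=9: g(9,1)=42 g(9,3)=48 g(9,5)=27 g(9,7)=8 g(9,9)=1
t=10: g(10,0)=42 g(10,2)=90 g(10,4)=75 g(10,6)=35 g(10,8)=9 g(10,10)=1
t=11: g(11,1)=132 g(11,3)=165 g(11,5)=110 g(11,7)=44 g(11,9)=10 g(11,11)=1
t=12: g(12,0)=132 g(12,2)=297 g(12,4)=275 g(12,6)=154 g(12,8)=54 g(12,10)=11 g(12,12)=1
t=13: g(13,1)=429 g(13,3)=572 g(13,5)=429 g(13,7)=208 g(13,9)=65 g(13,11)=12 g(13,13)=1
t=14: g(14,0)=429 g(14,2)=1001 g(14,4)=1001 g(14,6)=637 g(14,8)=273 g(14,10)=77 g(14,12)=13 g(14,14)=1
t=15: g(15,1)=1430 g(15,3)=2002 g(15,5)=1638 g(15,7)=910 g(15,9)=350 g(15,11)=90 g(15,13)=14 g(15,15)=1
t=16: g(16,0)=1430 g(16,2)=3432 g(16,4)=3640 g(16,6)=2548 g(16,8)=1260 g(16,10)=440 g(16,12)=104 g(16,14)=15 g(16,16)=1
t=17: g(17,1)=4862 g(17,3)=7072 g(17,5)=6188 g(17,7)=3808 g(17,9)=1700 g(17,11)=544 g(17,13)=119 g(17,15)=16 g(17,17)=1
t=18: g(18,0)=4862 g(18,2)=11934 g(18,4)=13260 g(18,6)=9996 g(18,8)=5508 g(18,10)=2244 g(18,12)=663 g(18,14)=135 g(18,16)=17 g(18,18)=1
t=19: g(19,1)=16796 g(19,3)=25194 g(19,5)=23256 g(19,7)=15504 g(19,9)=7752 g(19,11)=2907 g(19,13)=798 g(19,15)=152 g(19,17)=18 g(19,19)=1
t=20: g(20,0)=16796 g(20,2)=41990 g(20,4)=48450 g(20,6)=38760 g(20,8)=23256 g(20,10)=10659 g(20,12)=3705 g(20,14)=950 g(20,16)=170 g(20,18)=19 g(20,20)=1
t=21: g(21,1)=58786 g(21,3)=90440 g(21,5)=87210 g(21,7)=62016 g(21,9)=33915 g(21,11)=14364 g(21,13)=4655 g(21,15)=1120 g(21,17)=189 g(21,19)=20 g(21,21)=1
t=22: g(22,0)=58786 g(22,2)=149226 g(22,4)=177650 g(22,6)=149226 g(22,8)=95931 g(22,10)=48279 g(22,12)=19019 g(22,14)=5775 g(22,16)=1309 g(22,18)=209 g(22,20)=21 g(22,22)=1
t=23: g(23,1)=208012 g(23,3)=326876 g(23,5)=326876 g(23,7)=245157 g(23,9)=144210 g(23,11)=67298 g(23,13)=24794 g(23,15)=7084 g(23,17)=1518 g(23,19)=230 g(23,21)=22 g(23,23)=1
t=24: g(24,0)=208012 g(24,2)=534888 g(24,4)=653752 g(24,6)=572033 g(24,8)=389367 g(24,10)=211508 g(24,12)=92092 g(24,14)=31878 g(24,16)=8602 g(24,18)=1748 g(24,20)=252 g(24,22)=23 g(24,24)=1
t=25: g(25,1)=742900 g(25,3)=1188640 g(25,5)=1225785 g(25,7)=961400 g(25,9)=600875 g(25,11)=303600 g(25,13)=123970 g(25,15)=40480 g(25,17)=10350 g(25,19)=2000 g(25,21)=275 g(25,23)=24 g(25,25)=1
Paths never hitting -1: Σ_s g(25,s) = 5200300
Paths hitting -1: 2^25 - 5200300 = 28354132
P = 28354132/33554432 = 7088533/8388608

Answer: 7088533/8388608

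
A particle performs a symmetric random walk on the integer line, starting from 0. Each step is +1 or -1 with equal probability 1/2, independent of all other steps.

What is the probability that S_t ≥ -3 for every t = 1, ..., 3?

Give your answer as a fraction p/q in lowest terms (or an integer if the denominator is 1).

Answer: 1

Derivation:
Let f(t,s) = #length-t paths at position s with S_1..S_t all ≥ -3.
f(t,s) = f(t-1,s-1) + f(t-1,s+1) for s ≥ -3; f(t,s) = 0 for s < -3.
t=0: f(0,0)=1
t=1: f(1,-1)=1 f(1,1)=1
t=2: f(2,-2)=1 f(2,0)=2 f(2,2)=1
t=3: f(3,-3)=1 f(3,-1)=3 f(3,1)=3 f(3,3)=1
Σ_s f(3,s) = 8
P = 8/8 = 1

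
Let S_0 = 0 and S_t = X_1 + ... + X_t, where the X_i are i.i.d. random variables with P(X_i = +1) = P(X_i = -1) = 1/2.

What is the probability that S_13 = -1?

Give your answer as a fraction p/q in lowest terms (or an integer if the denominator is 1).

To reach position -1 after 13 steps: need 6 steps of +1 and 7 of -1.
Favorable paths: C(13,6) = 1716
Total paths: 2^13 = 8192
P = 1716/8192 = 429/2048

Answer: 429/2048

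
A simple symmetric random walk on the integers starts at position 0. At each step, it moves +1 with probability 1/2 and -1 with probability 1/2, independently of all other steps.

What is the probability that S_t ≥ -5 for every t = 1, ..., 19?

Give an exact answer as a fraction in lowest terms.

Answer: 54587/65536

Derivation:
Let f(t,s) = #length-t paths at position s with S_1..S_t all ≥ -5.
f(t,s) = f(t-1,s-1) + f(t-1,s+1) for s ≥ -5; f(t,s) = 0 for s < -5.
t=0: f(0,0)=1
t=1: f(1,-1)=1 f(1,1)=1
t=2: f(2,-2)=1 f(2,0)=2 f(2,2)=1
t=3: f(3,-3)=1 f(3,-1)=3 f(3,1)=3 f(3,3)=1
t=4: f(4,-4)=1 f(4,-2)=4 f(4,0)=6 f(4,2)=4 f(4,4)=1
t=5: f(5,-5)=1 f(5,-3)=5 f(5,-1)=10 f(5,1)=10 f(5,3)=5 f(5,5)=1
t=6: f(6,-4)=6 f(6,-2)=15 f(6,0)=20 f(6,2)=15 f(6,4)=6 f(6,6)=1
t=7: f(7,-5)=6 f(7,-3)=21 f(7,-1)=35 f(7,1)=35 f(7,3)=21 f(7,5)=7 f(7,7)=1
t=8: f(8,-4)=27 f(8,-2)=56 f(8,0)=70 f(8,2)=56 f(8,4)=28 f(8,6)=8 f(8,8)=1
t=9: f(9,-5)=27 f(9,-3)=83 f(9,-1)=126 f(9,1)=126 f(9,3)=84 f(9,5)=36 f(9,7)=9 f(9,9)=1
t=10: f(10,-4)=110 f(10,-2)=209 f(10,0)=252 f(10,2)=210 f(10,4)=120 f(10,6)=45 f(10,8)=10 f(10,10)=1
t=11: f(11,-5)=110 f(11,-3)=319 f(11,-1)=461 f(11,1)=462 f(11,3)=330 f(11,5)=165 f(11,7)=55 f(11,9)=11 f(11,11)=1
t=12: f(12,-4)=429 f(12,-2)=780 f(12,0)=923 f(12,2)=792 f(12,4)=495 f(12,6)=220 f(12,8)=66 f(12,10)=12 f(12,12)=1
t=13: f(13,-5)=429 f(13,-3)=1209 f(13,-1)=1703 f(13,1)=1715 f(13,3)=1287 f(13,5)=715 f(13,7)=286 f(13,9)=78 f(13,11)=13 f(13,13)=1
t=14: f(14,-4)=1638 f(14,-2)=2912 f(14,0)=3418 f(14,2)=3002 f(14,4)=2002 f(14,6)=1001 f(14,8)=364 f(14,10)=91 f(14,12)=14 f(14,14)=1
t=15: f(15,-5)=1638 f(15,-3)=4550 f(15,-1)=6330 f(15,1)=6420 f(15,3)=5004 f(15,5)=3003 f(15,7)=1365 f(15,9)=455 f(15,11)=105 f(15,13)=15 f(15,15)=1
t=16: f(16,-4)=6188 f(16,-2)=10880 f(16,0)=12750 f(16,2)=11424 f(16,4)=8007 f(16,6)=4368 f(16,8)=1820 f(16,10)=560 f(16,12)=120 f(16,14)=16 f(16,16)=1
t=17: f(17,-5)=6188 f(17,-3)=17068 f(17,-1)=23630 f(17,1)=24174 f(17,3)=19431 f(17,5)=12375 f(17,7)=6188 f(17,9)=2380 f(17,11)=680 f(17,13)=136 f(17,15)=17 f(17,17)=1
t=18: f(18,-4)=23256 f(18,-2)=40698 f(18,0)=47804 f(18,2)=43605 f(18,4)=31806 f(18,6)=18563 f(18,8)=8568 f(18,10)=3060 f(18,12)=816 f(18,14)=153 f(18,16)=18 f(18,18)=1
t=19: f(19,-5)=23256 f(19,-3)=63954 f(19,-1)=88502 f(19,1)=91409 f(19,3)=75411 f(19,5)=50369 f(19,7)=27131 f(19,9)=11628 f(19,11)=3876 f(19,13)=969 f(19,15)=171 f(19,17)=19 f(19,19)=1
Σ_s f(19,s) = 436696
P = 436696/524288 = 54587/65536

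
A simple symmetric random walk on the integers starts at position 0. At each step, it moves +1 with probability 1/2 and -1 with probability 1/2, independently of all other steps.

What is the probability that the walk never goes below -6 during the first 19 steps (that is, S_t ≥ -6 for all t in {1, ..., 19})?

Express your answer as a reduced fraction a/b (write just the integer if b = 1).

Answer: 115957/131072

Derivation:
Let f(t,s) = #length-t paths at position s with S_1..S_t all ≥ -6.
f(t,s) = f(t-1,s-1) + f(t-1,s+1) for s ≥ -6; f(t,s) = 0 for s < -6.
t=0: f(0,0)=1
t=1: f(1,-1)=1 f(1,1)=1
t=2: f(2,-2)=1 f(2,0)=2 f(2,2)=1
t=3: f(3,-3)=1 f(3,-1)=3 f(3,1)=3 f(3,3)=1
t=4: f(4,-4)=1 f(4,-2)=4 f(4,0)=6 f(4,2)=4 f(4,4)=1
t=5: f(5,-5)=1 f(5,-3)=5 f(5,-1)=10 f(5,1)=10 f(5,3)=5 f(5,5)=1
t=6: f(6,-6)=1 f(6,-4)=6 f(6,-2)=15 f(6,0)=20 f(6,2)=15 f(6,4)=6 f(6,6)=1
t=7: f(7,-5)=7 f(7,-3)=21 f(7,-1)=35 f(7,1)=35 f(7,3)=21 f(7,5)=7 f(7,7)=1
t=8: f(8,-6)=7 f(8,-4)=28 f(8,-2)=56 f(8,0)=70 f(8,2)=56 f(8,4)=28 f(8,6)=8 f(8,8)=1
t=9: f(9,-5)=35 f(9,-3)=84 f(9,-1)=126 f(9,1)=126 f(9,3)=84 f(9,5)=36 f(9,7)=9 f(9,9)=1
t=10: f(10,-6)=35 f(10,-4)=119 f(10,-2)=210 f(10,0)=252 f(10,2)=210 f(10,4)=120 f(10,6)=45 f(10,8)=10 f(10,10)=1
t=11: f(11,-5)=154 f(11,-3)=329 f(11,-1)=462 f(11,1)=462 f(11,3)=330 f(11,5)=165 f(11,7)=55 f(11,9)=11 f(11,11)=1
t=12: f(12,-6)=154 f(12,-4)=483 f(12,-2)=791 f(12,0)=924 f(12,2)=792 f(12,4)=495 f(12,6)=220 f(12,8)=66 f(12,10)=12 f(12,12)=1
t=13: f(13,-5)=637 f(13,-3)=1274 f(13,-1)=1715 f(13,1)=1716 f(13,3)=1287 f(13,5)=715 f(13,7)=286 f(13,9)=78 f(13,11)=13 f(13,13)=1
t=14: f(14,-6)=637 f(14,-4)=1911 f(14,-2)=2989 f(14,0)=3431 f(14,2)=3003 f(14,4)=2002 f(14,6)=1001 f(14,8)=364 f(14,10)=91 f(14,12)=14 f(14,14)=1
t=15: f(15,-5)=2548 f(15,-3)=4900 f(15,-1)=6420 f(15,1)=6434 f(15,3)=5005 f(15,5)=3003 f(15,7)=1365 f(15,9)=455 f(15,11)=105 f(15,13)=15 f(15,15)=1
t=16: f(16,-6)=2548 f(16,-4)=7448 f(16,-2)=11320 f(16,0)=12854 f(16,2)=11439 f(16,4)=8008 f(16,6)=4368 f(16,8)=1820 f(16,10)=560 f(16,12)=120 f(16,14)=16 f(16,16)=1
t=17: f(17,-5)=9996 f(17,-3)=18768 f(17,-1)=24174 f(17,1)=24293 f(17,3)=19447 f(17,5)=12376 f(17,7)=6188 f(17,9)=2380 f(17,11)=680 f(17,13)=136 f(17,15)=17 f(17,17)=1
t=18: f(18,-6)=9996 f(18,-4)=28764 f(18,-2)=42942 f(18,0)=48467 f(18,2)=43740 f(18,4)=31823 f(18,6)=18564 f(18,8)=8568 f(18,10)=3060 f(18,12)=816 f(18,14)=153 f(18,16)=18 f(18,18)=1
t=19: f(19,-5)=38760 f(19,-3)=71706 f(19,-1)=91409 f(19,1)=92207 f(19,3)=75563 f(19,5)=50387 f(19,7)=27132 f(19,9)=11628 f(19,11)=3876 f(19,13)=969 f(19,15)=171 f(19,17)=19 f(19,19)=1
Σ_s f(19,s) = 463828
P = 463828/524288 = 115957/131072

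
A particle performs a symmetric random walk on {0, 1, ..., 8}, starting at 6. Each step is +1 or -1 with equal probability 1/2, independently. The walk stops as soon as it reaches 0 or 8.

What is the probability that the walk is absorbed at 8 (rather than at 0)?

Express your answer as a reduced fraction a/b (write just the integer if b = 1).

Symmetric walk (p = 1/2): the harmonic-function argument gives P(hit 8 before 0 | start at 6) = a/N.
P = 6/8 = 3/4

Answer: 3/4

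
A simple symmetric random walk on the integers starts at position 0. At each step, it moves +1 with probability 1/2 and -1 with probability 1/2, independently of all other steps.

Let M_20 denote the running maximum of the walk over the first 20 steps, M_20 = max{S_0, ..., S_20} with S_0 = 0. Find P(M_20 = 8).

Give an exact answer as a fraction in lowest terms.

Let M_20 = max(S_0,...,S_20). Use the reflection principle: for j ≥ 1, #{paths with M_20 ≥ j} = #{S_20 ≥ j} + #{S_20 ≥ j+1}.
By reflection, #{M_20 ≥ 8} = #{S_20 ≥ 8} + #{S_20 ≥ 9} = 60460 + 21700 = 82160.
#{M_20 ≥ 9} = #{S_20 ≥ 9} + #{S_20 ≥ 10} = 21700 + 21700 = 43400.
#{M_20 = 8} = 82160 - 43400 = 38760.
P(M_20 = 8) = 38760/1048576 = 4845/131072

Answer: 4845/131072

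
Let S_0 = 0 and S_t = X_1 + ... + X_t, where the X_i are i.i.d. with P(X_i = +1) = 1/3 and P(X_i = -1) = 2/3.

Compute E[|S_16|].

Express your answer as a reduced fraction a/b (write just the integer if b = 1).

Answer: 80595056/14348907

Derivation:
S_16 takes values m ≡ 0 (mod 2) with |m| ≤ 16; P(S_16=m) = C(16,(16+m)/2) · (1/3)^((16+m)/2) · (2/3)^((16-m)/2).
Distribution: P(S=-16)=65536/43046721, P(S=-14)=524288/43046721, P(S=-12)=655360/14348907, P(S=-10)=4587520/43046721, P(S=-8)=7454720/43046721, P(S=-6)=2981888/14348907, P(S=-4)=8200192/43046721, P(S=-2)=5857280/43046721, P(S=0)=366080/4782969, P(S=2)=1464320/43046721, P(S=4)=512512/43046721, P(S=6)=46592/14348907, P(S=8)=29120/43046721, P(S=10)=4480/43046721, P(S=12)=160/14348907, P(S=14)=32/43046721, P(S=16)=1/43046721
E[|S_16|] = Σ_m |m|·P(S_16=m) = 80595056/14348907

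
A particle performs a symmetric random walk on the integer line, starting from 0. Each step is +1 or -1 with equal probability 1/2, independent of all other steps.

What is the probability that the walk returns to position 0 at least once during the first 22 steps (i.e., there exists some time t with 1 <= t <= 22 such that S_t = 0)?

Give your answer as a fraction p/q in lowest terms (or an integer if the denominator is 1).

Count via complement. Let g(t,s) = #length-t paths at position s with S_1..S_t all ≠ 0.
g(t,s) = g(t-1,s-1) + g(t-1,s+1) for s ≠ 0; g(t,0) = 0.
t=0: g(0,0)=1
t=1: g(1,-1)=1 g(1,1)=1
t=2: g(2,-2)=1 g(2,2)=1
t=3: g(3,-3)=1 g(3,-1)=1 g(3,1)=1 g(3,3)=1
t=4: g(4,-4)=1 g(4,-2)=2 g(4,2)=2 g(4,4)=1
t=5: g(5,-5)=1 g(5,-3)=3 g(5,-1)=2 g(5,1)=2 g(5,3)=3 g(5,5)=1
t=6: g(6,-6)=1 g(6,-4)=4 g(6,-2)=5 g(6,2)=5 g(6,4)=4 g(6,6)=1
t=7: g(7,-7)=1 g(7,-5)=5 g(7,-3)=9 g(7,-1)=5 g(7,1)=5 g(7,3)=9 g(7,5)=5 g(7,7)=1
t=8: g(8,-8)=1 g(8,-6)=6 g(8,-4)=14 g(8,-2)=14 g(8,2)=14 g(8,4)=14 g(8,6)=6 g(8,8)=1
t=9: g(9,-9)=1 g(9,-7)=7 g(9,-5)=20 g(9,-3)=28 g(9,-1)=14 g(9,1)=14 g(9,3)=28 g(9,5)=20 g(9,7)=7 g(9,9)=1
t=10: g(10,-10)=1 g(10,-8)=8 g(10,-6)=27 g(10,-4)=48 g(10,-2)=42 g(10,2)=42 g(10,4)=48 g(10,6)=27 g(10,8)=8 g(10,10)=1
t=11: g(11,-11)=1 g(11,-9)=9 g(11,-7)=35 g(11,-5)=75 g(11,-3)=90 g(11,-1)=42 g(11,1)=42 g(11,3)=90 g(11,5)=75 g(11,7)=35 g(11,9)=9 g(11,11)=1
t=12: g(12,-12)=1 g(12,-10)=10 g(12,-8)=44 g(12,-6)=110 g(12,-4)=165 g(12,-2)=132 g(12,2)=132 g(12,4)=165 g(12,6)=110 g(12,8)=44 g(12,10)=10 g(12,12)=1
t=13: g(13,-13)=1 g(13,-11)=11 g(13,-9)=54 g(13,-7)=154 g(13,-5)=275 g(13,-3)=297 g(13,-1)=132 g(13,1)=132 g(13,3)=297 g(13,5)=275 g(13,7)=154 g(13,9)=54 g(13,11)=11 g(13,13)=1
t=14: g(14,-14)=1 g(14,-12)=12 g(14,-10)=65 g(14,-8)=208 g(14,-6)=429 g(14,-4)=572 g(14,-2)=429 g(14,2)=429 g(14,4)=572 g(14,6)=429 g(14,8)=208 g(14,10)=65 g(14,12)=12 g(14,14)=1
t=15: g(15,-15)=1 g(15,-13)=13 g(15,-11)=77 g(15,-9)=273 g(15,-7)=637 g(15,-5)=1001 g(15,-3)=1001 g(15,-1)=429 g(15,1)=429 g(15,3)=1001 g(15,5)=1001 g(15,7)=637 g(15,9)=273 g(15,11)=77 g(15,13)=13 g(15,15)=1
t=16: g(16,-16)=1 g(16,-14)=14 g(16,-12)=90 g(16,-10)=350 g(16,-8)=910 g(16,-6)=1638 g(16,-4)=2002 g(16,-2)=1430 g(16,2)=1430 g(16,4)=2002 g(16,6)=1638 g(16,8)=910 g(16,10)=350 g(16,12)=90 g(16,14)=14 g(16,16)=1
t=17: g(17,-17)=1 g(17,-15)=15 g(17,-13)=104 g(17,-11)=440 g(17,-9)=1260 g(17,-7)=2548 g(17,-5)=3640 g(17,-3)=3432 g(17,-1)=1430 g(17,1)=1430 g(17,3)=3432 g(17,5)=3640 g(17,7)=2548 g(17,9)=1260 g(17,11)=440 g(17,13)=104 g(17,15)=15 g(17,17)=1
t=18: g(18,-18)=1 g(18,-16)=16 g(18,-14)=119 g(18,-12)=544 g(18,-10)=1700 g(18,-8)=3808 g(18,-6)=6188 g(18,-4)=7072 g(18,-2)=4862 g(18,2)=4862 g(18,4)=7072 g(18,6)=6188 g(18,8)=3808 g(18,10)=1700 g(18,12)=544 g(18,14)=119 g(18,16)=16 g(18,18)=1
t=19: g(19,-19)=1 g(19,-17)=17 g(19,-15)=135 g(19,-13)=663 g(19,-11)=2244 g(19,-9)=5508 g(19,-7)=9996 g(19,-5)=13260 g(19,-3)=11934 g(19,-1)=4862 g(19,1)=4862 g(19,3)=11934 g(19,5)=13260 g(19,7)=9996 g(19,9)=5508 g(19,11)=2244 g(19,13)=663 g(19,15)=135 g(19,17)=17 g(19,19)=1
t=20: g(20,-20)=1 g(20,-18)=18 g(20,-16)=152 g(20,-14)=798 g(20,-12)=2907 g(20,-10)=7752 g(20,-8)=15504 g(20,-6)=23256 g(20,-4)=25194 g(20,-2)=16796 g(20,2)=16796 g(20,4)=25194 g(20,6)=23256 g(20,8)=15504 g(20,10)=7752 g(20,12)=2907 g(20,14)=798 g(20,16)=152 g(20,18)=18 g(20,20)=1
t=21: g(21,-21)=1 g(21,-19)=19 g(21,-17)=170 g(21,-15)=950 g(21,-13)=3705 g(21,-11)=10659 g(21,-9)=23256 g(21,-7)=38760 g(21,-5)=48450 g(21,-3)=41990 g(21,-1)=16796 g(21,1)=16796 g(21,3)=41990 g(21,5)=48450 g(21,7)=38760 g(21,9)=23256 g(21,11)=10659 g(21,13)=3705 g(21,15)=950 g(21,17)=170 g(21,19)=19 g(21,21)=1
t=22: g(22,-22)=1 g(22,-20)=20 g(22,-18)=189 g(22,-16)=1120 g(22,-14)=4655 g(22,-12)=14364 g(22,-10)=33915 g(22,-8)=62016 g(22,-6)=87210 g(22,-4)=90440 g(22,-2)=58786 g(22,2)=58786 g(22,4)=90440 g(22,6)=87210 g(22,8)=62016 g(22,10)=33915 g(22,12)=14364 g(22,14)=4655 g(22,16)=1120 g(22,18)=189 g(22,20)=20 g(22,22)=1
Paths never hitting 0: Σ_s g(22,s) = 705432
Paths hitting 0: 2^22 - 705432 = 3488872
P = 3488872/4194304 = 436109/524288

Answer: 436109/524288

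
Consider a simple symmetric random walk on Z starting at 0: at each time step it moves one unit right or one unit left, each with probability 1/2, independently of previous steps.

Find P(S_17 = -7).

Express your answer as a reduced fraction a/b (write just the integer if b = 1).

To reach position -7 after 17 steps: need 5 steps of +1 and 12 of -1.
Favorable paths: C(17,5) = 6188
Total paths: 2^17 = 131072
P = 6188/131072 = 1547/32768

Answer: 1547/32768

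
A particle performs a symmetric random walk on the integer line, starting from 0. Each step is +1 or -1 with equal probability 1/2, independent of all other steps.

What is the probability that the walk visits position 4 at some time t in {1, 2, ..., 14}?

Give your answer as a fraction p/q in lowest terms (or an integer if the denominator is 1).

Answer: 309/1024

Derivation:
Count via complement. Let g(t,s) = #length-t paths at position s with S_1..S_t all ≠ 4.
g(t,s) = g(t-1,s-1) + g(t-1,s+1) for s ≠ 4; g(t,4) = 0.
t=0: g(0,0)=1
t=1: g(1,-1)=1 g(1,1)=1
t=2: g(2,-2)=1 g(2,0)=2 g(2,2)=1
t=3: g(3,-3)=1 g(3,-1)=3 g(3,1)=3 g(3,3)=1
t=4: g(4,-4)=1 g(4,-2)=4 g(4,0)=6 g(4,2)=4
t=5: g(5,-5)=1 g(5,-3)=5 g(5,-1)=10 g(5,1)=10 g(5,3)=4
t=6: g(6,-6)=1 g(6,-4)=6 g(6,-2)=15 g(6,0)=20 g(6,2)=14
t=7: g(7,-7)=1 g(7,-5)=7 g(7,-3)=21 g(7,-1)=35 g(7,1)=34 g(7,3)=14
t=8: g(8,-8)=1 g(8,-6)=8 g(8,-4)=28 g(8,-2)=56 g(8,0)=69 g(8,2)=48
t=9: g(9,-9)=1 g(9,-7)=9 g(9,-5)=36 g(9,-3)=84 g(9,-1)=125 g(9,1)=117 g(9,3)=48
t=10: g(10,-10)=1 g(10,-8)=10 g(10,-6)=45 g(10,-4)=120 g(10,-2)=209 g(10,0)=242 g(10,2)=165
t=11: g(11,-11)=1 g(11,-9)=11 g(11,-7)=55 g(11,-5)=165 g(11,-3)=329 g(11,-1)=451 g(11,1)=407 g(11,3)=165
t=12: g(12,-12)=1 g(12,-10)=12 g(12,-8)=66 g(12,-6)=220 g(12,-4)=494 g(12,-2)=780 g(12,0)=858 g(12,2)=572
t=13: g(13,-13)=1 g(13,-11)=13 g(13,-9)=78 g(13,-7)=286 g(13,-5)=714 g(13,-3)=1274 g(13,-1)=1638 g(13,1)=1430 g(13,3)=572
t=14: g(14,-14)=1 g(14,-12)=14 g(14,-10)=91 g(14,-8)=364 g(14,-6)=1000 g(14,-4)=1988 g(14,-2)=2912 g(14,0)=3068 g(14,2)=2002
Paths never hitting 4: Σ_s g(14,s) = 11440
Paths hitting 4: 2^14 - 11440 = 4944
P = 4944/16384 = 309/1024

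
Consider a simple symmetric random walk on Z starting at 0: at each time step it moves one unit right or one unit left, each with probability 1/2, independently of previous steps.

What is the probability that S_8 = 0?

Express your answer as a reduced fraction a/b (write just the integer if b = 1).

Answer: 35/128

Derivation:
To return to 0 after 8 steps: need exactly 4 steps of +1 and 4 of -1.
Favorable paths: C(8,4) = 70
Total paths: 2^8 = 256
P = 70/256 = 35/128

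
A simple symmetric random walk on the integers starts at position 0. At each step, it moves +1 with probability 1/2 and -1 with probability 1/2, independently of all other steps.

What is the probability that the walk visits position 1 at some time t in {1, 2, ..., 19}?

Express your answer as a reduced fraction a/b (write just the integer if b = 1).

Count via complement. Let g(t,s) = #length-t paths at position s with S_1..S_t all ≠ 1.
g(t,s) = g(t-1,s-1) + g(t-1,s+1) for s ≠ 1; g(t,1) = 0.
t=0: g(0,0)=1
t=1: g(1,-1)=1
t=2: g(2,-2)=1 g(2,0)=1
t=3: g(3,-3)=1 g(3,-1)=2
t=4: g(4,-4)=1 g(4,-2)=3 g(4,0)=2
t=5: g(5,-5)=1 g(5,-3)=4 g(5,-1)=5
t=6: g(6,-6)=1 g(6,-4)=5 g(6,-2)=9 g(6,0)=5
t=7: g(7,-7)=1 g(7,-5)=6 g(7,-3)=14 g(7,-1)=14
t=8: g(8,-8)=1 g(8,-6)=7 g(8,-4)=20 g(8,-2)=28 g(8,0)=14
t=9: g(9,-9)=1 g(9,-7)=8 g(9,-5)=27 g(9,-3)=48 g(9,-1)=42
t=10: g(10,-10)=1 g(10,-8)=9 g(10,-6)=35 g(10,-4)=75 g(10,-2)=90 g(10,0)=42
t=11: g(11,-11)=1 g(11,-9)=10 g(11,-7)=44 g(11,-5)=110 g(11,-3)=165 g(11,-1)=132
t=12: g(12,-12)=1 g(12,-10)=11 g(12,-8)=54 g(12,-6)=154 g(12,-4)=275 g(12,-2)=297 g(12,0)=132
t=13: g(13,-13)=1 g(13,-11)=12 g(13,-9)=65 g(13,-7)=208 g(13,-5)=429 g(13,-3)=572 g(13,-1)=429
t=14: g(14,-14)=1 g(14,-12)=13 g(14,-10)=77 g(14,-8)=273 g(14,-6)=637 g(14,-4)=1001 g(14,-2)=1001 g(14,0)=429
t=15: g(15,-15)=1 g(15,-13)=14 g(15,-11)=90 g(15,-9)=350 g(15,-7)=910 g(15,-5)=1638 g(15,-3)=2002 g(15,-1)=1430
t=16: g(16,-16)=1 g(16,-14)=15 g(16,-12)=104 g(16,-10)=440 g(16,-8)=1260 g(16,-6)=2548 g(16,-4)=3640 g(16,-2)=3432 g(16,0)=1430
t=17: g(17,-17)=1 g(17,-15)=16 g(17,-13)=119 g(17,-11)=544 g(17,-9)=1700 g(17,-7)=3808 g(17,-5)=6188 g(17,-3)=7072 g(17,-1)=4862
t=18: g(18,-18)=1 g(18,-16)=17 g(18,-14)=135 g(18,-12)=663 g(18,-10)=2244 g(18,-8)=5508 g(18,-6)=9996 g(18,-4)=13260 g(18,-2)=11934 g(18,0)=4862
t=19: g(19,-19)=1 g(19,-17)=18 g(19,-15)=152 g(19,-13)=798 g(19,-11)=2907 g(19,-9)=7752 g(19,-7)=15504 g(19,-5)=23256 g(19,-3)=25194 g(19,-1)=16796
Paths never hitting 1: Σ_s g(19,s) = 92378
Paths hitting 1: 2^19 - 92378 = 431910
P = 431910/524288 = 215955/262144

Answer: 215955/262144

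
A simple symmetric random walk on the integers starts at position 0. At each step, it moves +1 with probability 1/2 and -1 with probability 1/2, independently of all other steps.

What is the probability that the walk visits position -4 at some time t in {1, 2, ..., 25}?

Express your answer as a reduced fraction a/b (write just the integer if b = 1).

Answer: 1779879/4194304

Derivation:
Count via complement. Let g(t,s) = #length-t paths at position s with S_1..S_t all ≠ -4.
g(t,s) = g(t-1,s-1) + g(t-1,s+1) for s ≠ -4; g(t,-4) = 0.
t=0: g(0,0)=1
t=1: g(1,-1)=1 g(1,1)=1
t=2: g(2,-2)=1 g(2,0)=2 g(2,2)=1
t=3: g(3,-3)=1 g(3,-1)=3 g(3,1)=3 g(3,3)=1
t=4: g(4,-2)=4 g(4,0)=6 g(4,2)=4 g(4,4)=1
t=5: g(5,-3)=4 g(5,-1)=10 g(5,1)=10 g(5,3)=5 g(5,5)=1
t=6: g(6,-2)=14 g(6,0)=20 g(6,2)=15 g(6,4)=6 g(6,6)=1
t=7: g(7,-3)=14 g(7,-1)=34 g(7,1)=35 g(7,3)=21 g(7,5)=7 g(7,7)=1
t=8: g(8,-2)=48 g(8,0)=69 g(8,2)=56 g(8,4)=28 g(8,6)=8 g(8,8)=1
t=9: g(9,-3)=48 g(9,-1)=117 g(9,1)=125 g(9,3)=84 g(9,5)=36 g(9,7)=9 g(9,9)=1
t=10: g(10,-2)=165 g(10,0)=242 g(10,2)=209 g(10,4)=120 g(10,6)=45 g(10,8)=10 g(10,10)=1
t=11: g(11,-3)=165 g(11,-1)=407 g(11,1)=451 g(11,3)=329 g(11,5)=165 g(11,7)=55 g(11,9)=11 g(11,11)=1
t=12: g(12,-2)=572 g(12,0)=858 g(12,2)=780 g(12,4)=494 g(12,6)=220 g(12,8)=66 g(12,10)=12 g(12,12)=1
t=13: g(13,-3)=572 g(13,-1)=1430 g(13,1)=1638 g(13,3)=1274 g(13,5)=714 g(13,7)=286 g(13,9)=78 g(13,11)=13 g(13,13)=1
t=14: g(14,-2)=2002 g(14,0)=3068 g(14,2)=2912 g(14,4)=1988 g(14,6)=1000 g(14,8)=364 g(14,10)=91 g(14,12)=14 g(14,14)=1
t=15: g(15,-3)=2002 g(15,-1)=5070 g(15,1)=5980 g(15,3)=4900 g(15,5)=2988 g(15,7)=1364 g(15,9)=455 g(15,11)=105 g(15,13)=15 g(15,15)=1
t=16: g(16,-2)=7072 g(16,0)=11050 g(16,2)=10880 g(16,4)=7888 g(16,6)=4352 g(16,8)=1819 g(16,10)=560 g(16,12)=120 g(16,14)=16 g(16,16)=1
t=17: g(17,-3)=7072 g(17,-1)=18122 g(17,1)=21930 g(17,3)=18768 g(17,5)=12240 g(17,7)=6171 g(17,9)=2379 g(17,11)=680 g(17,13)=136 g(17,15)=17 g(17,17)=1
t=18: g(18,-2)=25194 g(18,0)=40052 g(18,2)=40698 g(18,4)=31008 g(18,6)=18411 g(18,8)=8550 g(18,10)=3059 g(18,12)=816 g(18,14)=153 g(18,16)=18 g(18,18)=1
t=19: g(19,-3)=25194 g(19,-1)=65246 g(19,1)=80750 g(19,3)=71706 g(19,5)=49419 g(19,7)=26961 g(19,9)=11609 g(19,11)=3875 g(19,13)=969 g(19,15)=171 g(19,17)=19 g(19,19)=1
t=20: g(20,-2)=90440 g(20,0)=145996 g(20,2)=152456 g(20,4)=121125 g(20,6)=76380 g(20,8)=38570 g(20,10)=15484 g(20,12)=4844 g(20,14)=1140 g(20,16)=190 g(20,18)=20 g(20,20)=1
t=21: g(21,-3)=90440 g(21,-1)=236436 g(21,1)=298452 g(21,3)=273581 g(21,5)=197505 g(21,7)=114950 g(21,9)=54054 g(21,11)=20328 g(21,13)=5984 g(21,15)=1330 g(21,17)=210 g(21,19)=21 g(21,21)=1
t=22: g(22,-2)=326876 g(22,0)=534888 g(22,2)=572033 g(22,4)=471086 g(22,6)=312455 g(22,8)=169004 g(22,10)=74382 g(22,12)=26312 g(22,14)=7314 g(22,16)=1540 g(22,18)=231 g(22,20)=22 g(22,22)=1
t=23: g(23,-3)=326876 g(23,-1)=861764 g(23,1)=1106921 g(23,3)=1043119 g(23,5)=783541 g(23,7)=481459 g(23,9)=243386 g(23,11)=100694 g(23,13)=33626 g(23,15)=8854 g(23,17)=1771 g(23,19)=253 g(23,21)=23 g(23,23)=1
t=24: g(24,-2)=1188640 g(24,0)=1968685 g(24,2)=2150040 g(24,4)=1826660 g(24,6)=1265000 g(24,8)=724845 g(24,10)=344080 g(24,12)=134320 g(24,14)=42480 g(24,16)=10625 g(24,18)=2024 g(24,20)=276 g(24,22)=24 g(24,24)=1
t=25: g(25,-3)=1188640 g(25,-1)=3157325 g(25,1)=4118725 g(25,3)=3976700 g(25,5)=3091660 g(25,7)=1989845 g(25,9)=1068925 g(25,11)=478400 g(25,13)=176800 g(25,15)=53105 g(25,17)=12649 g(25,19)=2300 g(25,21)=300 g(25,23)=25 g(25,25)=1
Paths never hitting -4: Σ_s g(25,s) = 19315400
Paths hitting -4: 2^25 - 19315400 = 14239032
P = 14239032/33554432 = 1779879/4194304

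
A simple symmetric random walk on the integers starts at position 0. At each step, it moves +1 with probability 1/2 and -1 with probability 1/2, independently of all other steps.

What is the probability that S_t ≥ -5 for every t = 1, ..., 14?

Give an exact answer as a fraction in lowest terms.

Answer: 14443/16384

Derivation:
Let f(t,s) = #length-t paths at position s with S_1..S_t all ≥ -5.
f(t,s) = f(t-1,s-1) + f(t-1,s+1) for s ≥ -5; f(t,s) = 0 for s < -5.
t=0: f(0,0)=1
t=1: f(1,-1)=1 f(1,1)=1
t=2: f(2,-2)=1 f(2,0)=2 f(2,2)=1
t=3: f(3,-3)=1 f(3,-1)=3 f(3,1)=3 f(3,3)=1
t=4: f(4,-4)=1 f(4,-2)=4 f(4,0)=6 f(4,2)=4 f(4,4)=1
t=5: f(5,-5)=1 f(5,-3)=5 f(5,-1)=10 f(5,1)=10 f(5,3)=5 f(5,5)=1
t=6: f(6,-4)=6 f(6,-2)=15 f(6,0)=20 f(6,2)=15 f(6,4)=6 f(6,6)=1
t=7: f(7,-5)=6 f(7,-3)=21 f(7,-1)=35 f(7,1)=35 f(7,3)=21 f(7,5)=7 f(7,7)=1
t=8: f(8,-4)=27 f(8,-2)=56 f(8,0)=70 f(8,2)=56 f(8,4)=28 f(8,6)=8 f(8,8)=1
t=9: f(9,-5)=27 f(9,-3)=83 f(9,-1)=126 f(9,1)=126 f(9,3)=84 f(9,5)=36 f(9,7)=9 f(9,9)=1
t=10: f(10,-4)=110 f(10,-2)=209 f(10,0)=252 f(10,2)=210 f(10,4)=120 f(10,6)=45 f(10,8)=10 f(10,10)=1
t=11: f(11,-5)=110 f(11,-3)=319 f(11,-1)=461 f(11,1)=462 f(11,3)=330 f(11,5)=165 f(11,7)=55 f(11,9)=11 f(11,11)=1
t=12: f(12,-4)=429 f(12,-2)=780 f(12,0)=923 f(12,2)=792 f(12,4)=495 f(12,6)=220 f(12,8)=66 f(12,10)=12 f(12,12)=1
t=13: f(13,-5)=429 f(13,-3)=1209 f(13,-1)=1703 f(13,1)=1715 f(13,3)=1287 f(13,5)=715 f(13,7)=286 f(13,9)=78 f(13,11)=13 f(13,13)=1
t=14: f(14,-4)=1638 f(14,-2)=2912 f(14,0)=3418 f(14,2)=3002 f(14,4)=2002 f(14,6)=1001 f(14,8)=364 f(14,10)=91 f(14,12)=14 f(14,14)=1
Σ_s f(14,s) = 14443
P = 14443/16384 = 14443/16384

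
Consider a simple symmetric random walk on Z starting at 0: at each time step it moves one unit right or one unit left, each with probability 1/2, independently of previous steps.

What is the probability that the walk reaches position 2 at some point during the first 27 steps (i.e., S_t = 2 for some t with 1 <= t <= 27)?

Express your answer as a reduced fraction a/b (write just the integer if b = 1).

Count via complement. Let g(t,s) = #length-t paths at position s with S_1..S_t all ≠ 2.
g(t,s) = g(t-1,s-1) + g(t-1,s+1) for s ≠ 2; g(t,2) = 0.
t=0: g(0,0)=1
t=1: g(1,-1)=1 g(1,1)=1
t=2: g(2,-2)=1 g(2,0)=2
t=3: g(3,-3)=1 g(3,-1)=3 g(3,1)=2
t=4: g(4,-4)=1 g(4,-2)=4 g(4,0)=5
t=5: g(5,-5)=1 g(5,-3)=5 g(5,-1)=9 g(5,1)=5
t=6: g(6,-6)=1 g(6,-4)=6 g(6,-2)=14 g(6,0)=14
t=7: g(7,-7)=1 g(7,-5)=7 g(7,-3)=20 g(7,-1)=28 g(7,1)=14
t=8: g(8,-8)=1 g(8,-6)=8 g(8,-4)=27 g(8,-2)=48 g(8,0)=42
t=9: g(9,-9)=1 g(9,-7)=9 g(9,-5)=35 g(9,-3)=75 g(9,-1)=90 g(9,1)=42
t=10: g(10,-10)=1 g(10,-8)=10 g(10,-6)=44 g(10,-4)=110 g(10,-2)=165 g(10,0)=132
t=11: g(11,-11)=1 g(11,-9)=11 g(11,-7)=54 g(11,-5)=154 g(11,-3)=275 g(11,-1)=297 g(11,1)=132
t=12: g(12,-12)=1 g(12,-10)=12 g(12,-8)=65 g(12,-6)=208 g(12,-4)=429 g(12,-2)=572 g(12,0)=429
t=13: g(13,-13)=1 g(13,-11)=13 g(13,-9)=77 g(13,-7)=273 g(13,-5)=637 g(13,-3)=1001 g(13,-1)=1001 g(13,1)=429
t=14: g(14,-14)=1 g(14,-12)=14 g(14,-10)=90 g(14,-8)=350 g(14,-6)=910 g(14,-4)=1638 g(14,-2)=2002 g(14,0)=1430
t=15: g(15,-15)=1 g(15,-13)=15 g(15,-11)=104 g(15,-9)=440 g(15,-7)=1260 g(15,-5)=2548 g(15,-3)=3640 g(15,-1)=3432 g(15,1)=1430
t=16: g(16,-16)=1 g(16,-14)=16 g(16,-12)=119 g(16,-10)=544 g(16,-8)=1700 g(16,-6)=3808 g(16,-4)=6188 g(16,-2)=7072 g(16,0)=4862
t=17: g(17,-17)=1 g(17,-15)=17 g(17,-13)=135 g(17,-11)=663 g(17,-9)=2244 g(17,-7)=5508 g(17,-5)=9996 g(17,-3)=13260 g(17,-1)=11934 g(17,1)=4862
t=18: g(18,-18)=1 g(18,-16)=18 g(18,-14)=152 g(18,-12)=798 g(18,-10)=2907 g(18,-8)=7752 g(18,-6)=15504 g(18,-4)=23256 g(18,-2)=25194 g(18,0)=16796
t=19: g(19,-19)=1 g(19,-17)=19 g(19,-15)=170 g(19,-13)=950 g(19,-11)=3705 g(19,-9)=10659 g(19,-7)=23256 g(19,-5)=38760 g(19,-3)=48450 g(19,-1)=41990 g(19,1)=16796
t=20: g(20,-20)=1 g(20,-18)=20 g(20,-16)=189 g(20,-14)=1120 g(20,-12)=4655 g(20,-10)=14364 g(20,-8)=33915 g(20,-6)=62016 g(20,-4)=87210 g(20,-2)=90440 g(20,0)=58786
t=21: g(21,-21)=1 g(21,-19)=21 g(21,-17)=209 g(21,-15)=1309 g(21,-13)=5775 g(21,-11)=19019 g(21,-9)=48279 g(21,-7)=95931 g(21,-5)=149226 g(21,-3)=177650 g(21,-1)=149226 g(21,1)=58786
t=22: g(22,-22)=1 g(22,-20)=22 g(22,-18)=230 g(22,-16)=1518 g(22,-14)=7084 g(22,-12)=24794 g(22,-10)=67298 g(22,-8)=144210 g(22,-6)=245157 g(22,-4)=326876 g(22,-2)=326876 g(22,0)=208012
t=23: g(23,-23)=1 g(23,-21)=23 g(23,-19)=252 g(23,-17)=1748 g(23,-15)=8602 g(23,-13)=31878 g(23,-11)=92092 g(23,-9)=211508 g(23,-7)=389367 g(23,-5)=572033 g(23,-3)=653752 g(23,-1)=534888 g(23,1)=208012
t=24: g(24,-24)=1 g(24,-22)=24 g(24,-20)=275 g(24,-18)=2000 g(24,-16)=10350 g(24,-14)=40480 g(24,-12)=123970 g(24,-10)=303600 g(24,-8)=600875 g(24,-6)=961400 g(24,-4)=1225785 g(24,-2)=1188640 g(24,0)=742900
t=25: g(25,-25)=1 g(25,-23)=25 g(25,-21)=299 g(25,-19)=2275 g(25,-17)=12350 g(25,-15)=50830 g(25,-13)=164450 g(25,-11)=427570 g(25,-9)=904475 g(25,-7)=1562275 g(25,-5)=2187185 g(25,-3)=2414425 g(25,-1)=1931540 g(25,1)=742900
t=26: g(26,-26)=1 g(26,-24)=26 g(26,-22)=324 g(26,-20)=2574 g(26,-18)=14625 g(26,-16)=63180 g(26,-14)=215280 g(26,-12)=592020 g(26,-10)=1332045 g(26,-8)=2466750 g(26,-6)=3749460 g(26,-4)=4601610 g(26,-2)=4345965 g(26,0)=2674440
t=27: g(27,-27)=1 g(27,-25)=27 g(27,-23)=350 g(27,-21)=2898 g(27,-19)=17199 g(27,-17)=77805 g(27,-15)=278460 g(27,-13)=807300 g(27,-11)=1924065 g(27,-9)=3798795 g(27,-7)=6216210 g(27,-5)=8351070 g(27,-3)=8947575 g(27,-1)=7020405 g(27,1)=2674440
Paths never hitting 2: Σ_s g(27,s) = 40116600
Paths hitting 2: 2^27 - 40116600 = 94101128
P = 94101128/134217728 = 11762641/16777216

Answer: 11762641/16777216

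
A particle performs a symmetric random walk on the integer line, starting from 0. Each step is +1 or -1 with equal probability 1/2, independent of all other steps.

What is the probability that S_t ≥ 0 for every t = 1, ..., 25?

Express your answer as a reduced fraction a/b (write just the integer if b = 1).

Let f(t,s) = #length-t paths at position s with S_1..S_t all ≥ 0.
f(t,s) = f(t-1,s-1) + f(t-1,s+1) for s ≥ 0; f(t,s) = 0 for s < 0.
t=0: f(0,0)=1
t=1: f(1,1)=1
t=2: f(2,0)=1 f(2,2)=1
t=3: f(3,1)=2 f(3,3)=1
t=4: f(4,0)=2 f(4,2)=3 f(4,4)=1
t=5: f(5,1)=5 f(5,3)=4 f(5,5)=1
t=6: f(6,0)=5 f(6,2)=9 f(6,4)=5 f(6,6)=1
t=7: f(7,1)=14 f(7,3)=14 f(7,5)=6 f(7,7)=1
t=8: f(8,0)=14 f(8,2)=28 f(8,4)=20 f(8,6)=7 f(8,8)=1
t=9: f(9,1)=42 f(9,3)=48 f(9,5)=27 f(9,7)=8 f(9,9)=1
t=10: f(10,0)=42 f(10,2)=90 f(10,4)=75 f(10,6)=35 f(10,8)=9 f(10,10)=1
t=11: f(11,1)=132 f(11,3)=165 f(11,5)=110 f(11,7)=44 f(11,9)=10 f(11,11)=1
t=12: f(12,0)=132 f(12,2)=297 f(12,4)=275 f(12,6)=154 f(12,8)=54 f(12,10)=11 f(12,12)=1
t=13: f(13,1)=429 f(13,3)=572 f(13,5)=429 f(13,7)=208 f(13,9)=65 f(13,11)=12 f(13,13)=1
t=14: f(14,0)=429 f(14,2)=1001 f(14,4)=1001 f(14,6)=637 f(14,8)=273 f(14,10)=77 f(14,12)=13 f(14,14)=1
t=15: f(15,1)=1430 f(15,3)=2002 f(15,5)=1638 f(15,7)=910 f(15,9)=350 f(15,11)=90 f(15,13)=14 f(15,15)=1
t=16: f(16,0)=1430 f(16,2)=3432 f(16,4)=3640 f(16,6)=2548 f(16,8)=1260 f(16,10)=440 f(16,12)=104 f(16,14)=15 f(16,16)=1
t=17: f(17,1)=4862 f(17,3)=7072 f(17,5)=6188 f(17,7)=3808 f(17,9)=1700 f(17,11)=544 f(17,13)=119 f(17,15)=16 f(17,17)=1
t=18: f(18,0)=4862 f(18,2)=11934 f(18,4)=13260 f(18,6)=9996 f(18,8)=5508 f(18,10)=2244 f(18,12)=663 f(18,14)=135 f(18,16)=17 f(18,18)=1
t=19: f(19,1)=16796 f(19,3)=25194 f(19,5)=23256 f(19,7)=15504 f(19,9)=7752 f(19,11)=2907 f(19,13)=798 f(19,15)=152 f(19,17)=18 f(19,19)=1
t=20: f(20,0)=16796 f(20,2)=41990 f(20,4)=48450 f(20,6)=38760 f(20,8)=23256 f(20,10)=10659 f(20,12)=3705 f(20,14)=950 f(20,16)=170 f(20,18)=19 f(20,20)=1
t=21: f(21,1)=58786 f(21,3)=90440 f(21,5)=87210 f(21,7)=62016 f(21,9)=33915 f(21,11)=14364 f(21,13)=4655 f(21,15)=1120 f(21,17)=189 f(21,19)=20 f(21,21)=1
t=22: f(22,0)=58786 f(22,2)=149226 f(22,4)=177650 f(22,6)=149226 f(22,8)=95931 f(22,10)=48279 f(22,12)=19019 f(22,14)=5775 f(22,16)=1309 f(22,18)=209 f(22,20)=21 f(22,22)=1
t=23: f(23,1)=208012 f(23,3)=326876 f(23,5)=326876 f(23,7)=245157 f(23,9)=144210 f(23,11)=67298 f(23,13)=24794 f(23,15)=7084 f(23,17)=1518 f(23,19)=230 f(23,21)=22 f(23,23)=1
t=24: f(24,0)=208012 f(24,2)=534888 f(24,4)=653752 f(24,6)=572033 f(24,8)=389367 f(24,10)=211508 f(24,12)=92092 f(24,14)=31878 f(24,16)=8602 f(24,18)=1748 f(24,20)=252 f(24,22)=23 f(24,24)=1
t=25: f(25,1)=742900 f(25,3)=1188640 f(25,5)=1225785 f(25,7)=961400 f(25,9)=600875 f(25,11)=303600 f(25,13)=123970 f(25,15)=40480 f(25,17)=10350 f(25,19)=2000 f(25,21)=275 f(25,23)=24 f(25,25)=1
Σ_s f(25,s) = 5200300
P = 5200300/33554432 = 1300075/8388608

Answer: 1300075/8388608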